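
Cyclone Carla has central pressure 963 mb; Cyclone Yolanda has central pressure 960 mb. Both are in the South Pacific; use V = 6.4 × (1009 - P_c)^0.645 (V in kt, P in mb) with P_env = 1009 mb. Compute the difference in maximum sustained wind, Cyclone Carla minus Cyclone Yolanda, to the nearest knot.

Cyclone Carla: ΔP = 46; V ≈ 6.4 × 46^0.645 ≈ 75.62 kt.
Cyclone Yolanda: ΔP = 49; V ≈ 6.4 × 49^0.645 ≈ 78.77 kt.
Difference ≈ 75.62 − 78.77 = -3.15 → -3 kt.

-3 kt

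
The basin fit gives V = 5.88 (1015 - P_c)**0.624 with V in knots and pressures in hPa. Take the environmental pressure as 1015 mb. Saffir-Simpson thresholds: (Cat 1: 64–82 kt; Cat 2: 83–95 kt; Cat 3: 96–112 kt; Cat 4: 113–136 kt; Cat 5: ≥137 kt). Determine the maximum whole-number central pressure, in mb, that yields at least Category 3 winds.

Category 3 begins at V = 96 kt.
Required ΔP = (96/5.88)^(1/0.624) = 16.327^1.603 ≈ 87.85 mb.
P_c ≤ 1015 − 87.85 = 927.15, so the highest integer P_c is 927 mb.

927 mb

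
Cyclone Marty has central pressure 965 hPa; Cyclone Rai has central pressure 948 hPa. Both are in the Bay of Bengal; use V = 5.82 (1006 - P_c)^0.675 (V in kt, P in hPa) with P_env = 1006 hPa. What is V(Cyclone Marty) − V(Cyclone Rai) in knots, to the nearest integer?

-19 kt

Cyclone Marty: ΔP = 41; V ≈ 5.82 × 41^0.675 ≈ 71.38 kt.
Cyclone Rai: ΔP = 58; V ≈ 5.82 × 58^0.675 ≈ 90.21 kt.
Difference ≈ 71.38 − 90.21 = -18.83 → -19 kt.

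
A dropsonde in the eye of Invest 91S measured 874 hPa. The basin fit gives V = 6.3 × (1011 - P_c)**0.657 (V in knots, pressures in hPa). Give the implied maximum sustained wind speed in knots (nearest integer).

ΔP = 1011 − 874 = 137 hPa.
137^0.657 ≈ 25.341.
V ≈ 6.3 × 25.341 ≈ 159.6 kt.

160 kt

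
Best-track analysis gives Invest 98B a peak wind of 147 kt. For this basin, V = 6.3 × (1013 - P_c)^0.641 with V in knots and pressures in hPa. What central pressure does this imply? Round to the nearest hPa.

877 hPa

ΔP = (V / 6.3)^(1/0.641) = (147/6.3)^1.560.
147/6.3 = 23.333; 23.333^1.560 ≈ 136.18 hPa.
P_c = 1013 − 136.18 = 876.82 ≈ 877 hPa.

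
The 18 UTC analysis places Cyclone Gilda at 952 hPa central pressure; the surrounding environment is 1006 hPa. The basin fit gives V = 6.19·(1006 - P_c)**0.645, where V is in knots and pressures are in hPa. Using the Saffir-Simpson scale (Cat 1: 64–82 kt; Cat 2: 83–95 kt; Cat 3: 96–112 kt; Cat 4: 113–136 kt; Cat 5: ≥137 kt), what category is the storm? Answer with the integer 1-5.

ΔP = 1006 − 952 = 54 hPa.
V ≈ 6.19 × 54^0.645 = 6.19 × 13.10 ≈ 81 kt.
81 kt falls in the Category 1 band.

1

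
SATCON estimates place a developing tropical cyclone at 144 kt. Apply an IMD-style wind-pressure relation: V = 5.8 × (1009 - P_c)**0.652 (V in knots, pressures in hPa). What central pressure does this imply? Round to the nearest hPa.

ΔP = (V / 5.8)^(1/0.652) = (144/5.8)^1.534.
144/5.8 = 24.828; 24.828^1.534 ≈ 137.87 hPa.
P_c = 1009 − 137.87 = 871.13 ≈ 871 hPa.

871 hPa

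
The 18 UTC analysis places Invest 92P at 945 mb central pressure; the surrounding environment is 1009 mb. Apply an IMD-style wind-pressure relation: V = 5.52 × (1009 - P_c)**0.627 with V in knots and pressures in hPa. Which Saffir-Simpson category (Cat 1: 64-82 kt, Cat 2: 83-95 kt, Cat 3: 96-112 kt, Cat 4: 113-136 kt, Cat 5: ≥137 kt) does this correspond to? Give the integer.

ΔP = 1009 − 945 = 64 mb.
V ≈ 5.52 × 64^0.627 = 5.52 × 13.57 ≈ 75 kt.
75 kt falls in the Category 1 band.

1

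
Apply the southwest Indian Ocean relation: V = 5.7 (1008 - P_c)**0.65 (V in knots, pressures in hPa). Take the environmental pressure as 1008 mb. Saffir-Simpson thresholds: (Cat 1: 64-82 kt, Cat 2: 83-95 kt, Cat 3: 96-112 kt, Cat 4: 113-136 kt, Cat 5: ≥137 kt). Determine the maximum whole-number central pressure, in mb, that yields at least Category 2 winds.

946 mb

Category 2 begins at V = 83 kt.
Required ΔP = (83/5.7)^(1/0.65) = 14.561^1.538 ≈ 61.59 mb.
P_c ≤ 1008 − 61.59 = 946.41, so the highest integer P_c is 946 mb.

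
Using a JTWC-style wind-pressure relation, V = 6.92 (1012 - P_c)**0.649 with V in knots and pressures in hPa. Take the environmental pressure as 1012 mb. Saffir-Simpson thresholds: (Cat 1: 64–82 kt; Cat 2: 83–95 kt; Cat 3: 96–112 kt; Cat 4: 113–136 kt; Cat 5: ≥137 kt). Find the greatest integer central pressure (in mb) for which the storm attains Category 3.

954 mb

Category 3 begins at V = 96 kt.
Required ΔP = (96/6.92)^(1/0.649) = 13.873^1.541 ≈ 57.53 mb.
P_c ≤ 1012 − 57.53 = 954.47, so the highest integer P_c is 954 mb.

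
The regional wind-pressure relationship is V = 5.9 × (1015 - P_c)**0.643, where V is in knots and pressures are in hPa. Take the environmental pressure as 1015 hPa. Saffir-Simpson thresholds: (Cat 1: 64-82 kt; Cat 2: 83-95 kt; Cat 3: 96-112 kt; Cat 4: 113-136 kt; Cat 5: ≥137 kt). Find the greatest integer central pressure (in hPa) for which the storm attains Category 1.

Category 1 begins at V = 64 kt.
Required ΔP = (64/5.9)^(1/0.643) = 10.847^1.555 ≈ 40.75 hPa.
P_c ≤ 1015 − 40.75 = 974.25, so the highest integer P_c is 974 hPa.

974 hPa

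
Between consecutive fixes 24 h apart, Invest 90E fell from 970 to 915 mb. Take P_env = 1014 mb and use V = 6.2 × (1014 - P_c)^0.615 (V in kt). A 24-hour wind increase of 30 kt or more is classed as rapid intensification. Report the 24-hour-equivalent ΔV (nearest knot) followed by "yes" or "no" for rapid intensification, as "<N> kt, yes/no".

41 kt, yes

V₁: ΔP = 44, V ≈ 6.2 × 44^0.615 ≈ 63.55 kt.
V₂: ΔP = 99, V ≈ 6.2 × 99^0.615 ≈ 104.64 kt.
ΔV over 24 h = 41.09 kt → 24 h equivalent = 41.09 × 24/24 ≈ 41.09 kt.
41 kt ≥ 30 kt ⇒ rapid intensification.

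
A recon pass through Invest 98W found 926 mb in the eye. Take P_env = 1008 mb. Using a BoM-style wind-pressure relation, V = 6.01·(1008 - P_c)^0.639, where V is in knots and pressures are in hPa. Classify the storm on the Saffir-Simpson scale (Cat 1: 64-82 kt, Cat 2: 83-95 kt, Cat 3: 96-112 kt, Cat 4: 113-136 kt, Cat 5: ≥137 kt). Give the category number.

ΔP = 1008 − 926 = 82 mb.
V ≈ 6.01 × 82^0.639 = 6.01 × 16.71 ≈ 100 kt.
100 kt falls in the Category 3 band.

3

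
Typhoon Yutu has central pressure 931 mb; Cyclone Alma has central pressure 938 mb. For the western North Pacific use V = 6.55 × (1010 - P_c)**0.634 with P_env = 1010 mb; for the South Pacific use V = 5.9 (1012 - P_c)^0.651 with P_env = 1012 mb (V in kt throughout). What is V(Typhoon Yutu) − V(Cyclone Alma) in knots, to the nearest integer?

7 kt

Typhoon Yutu: ΔP = 79; V ≈ 6.55 × 79^0.634 ≈ 104.55 kt.
Cyclone Alma: ΔP = 74; V ≈ 5.9 × 74^0.651 ≈ 97.21 kt.
Difference ≈ 104.55 − 97.21 = 7.34 → 7 kt.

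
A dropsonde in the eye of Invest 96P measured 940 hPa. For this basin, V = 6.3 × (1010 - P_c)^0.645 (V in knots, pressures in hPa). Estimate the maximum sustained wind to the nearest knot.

98 kt

ΔP = 1010 − 940 = 70 hPa.
70^0.645 ≈ 15.491.
V ≈ 6.3 × 15.491 ≈ 97.6 kt.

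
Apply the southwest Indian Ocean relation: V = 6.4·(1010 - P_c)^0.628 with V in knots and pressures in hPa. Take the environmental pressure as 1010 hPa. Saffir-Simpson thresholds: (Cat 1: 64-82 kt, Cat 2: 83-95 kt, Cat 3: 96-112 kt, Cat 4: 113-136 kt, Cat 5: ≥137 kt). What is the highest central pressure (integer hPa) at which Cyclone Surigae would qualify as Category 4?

Category 4 begins at V = 113 kt.
Required ΔP = (113/6.4)^(1/0.628) = 17.656^1.592 ≈ 96.72 hPa.
P_c ≤ 1010 − 96.72 = 913.28, so the highest integer P_c is 913 hPa.

913 hPa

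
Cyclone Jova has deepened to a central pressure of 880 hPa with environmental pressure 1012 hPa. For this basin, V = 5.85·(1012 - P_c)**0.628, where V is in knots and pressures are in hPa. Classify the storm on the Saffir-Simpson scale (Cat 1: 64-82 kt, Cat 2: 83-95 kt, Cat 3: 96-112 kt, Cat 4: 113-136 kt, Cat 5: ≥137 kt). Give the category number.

ΔP = 1012 − 880 = 132 hPa.
V ≈ 5.85 × 132^0.628 = 5.85 × 21.46 ≈ 126 kt.
126 kt falls in the Category 4 band.

4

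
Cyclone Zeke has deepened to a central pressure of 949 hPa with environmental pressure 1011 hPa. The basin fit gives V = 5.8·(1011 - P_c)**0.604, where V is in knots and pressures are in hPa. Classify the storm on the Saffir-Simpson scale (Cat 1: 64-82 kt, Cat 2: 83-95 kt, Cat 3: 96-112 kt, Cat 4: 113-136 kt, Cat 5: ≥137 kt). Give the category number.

1

ΔP = 1011 − 949 = 62 hPa.
V ≈ 5.8 × 62^0.604 = 5.8 × 12.09 ≈ 70 kt.
70 kt falls in the Category 1 band.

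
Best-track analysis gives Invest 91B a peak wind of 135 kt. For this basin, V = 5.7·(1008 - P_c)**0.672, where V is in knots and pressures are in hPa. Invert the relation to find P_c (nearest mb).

897 mb

ΔP = (V / 5.7)^(1/0.672) = (135/5.7)^1.488.
135/5.7 = 23.684; 23.684^1.488 ≈ 111.00 mb.
P_c = 1008 − 111.00 = 897.00 ≈ 897 mb.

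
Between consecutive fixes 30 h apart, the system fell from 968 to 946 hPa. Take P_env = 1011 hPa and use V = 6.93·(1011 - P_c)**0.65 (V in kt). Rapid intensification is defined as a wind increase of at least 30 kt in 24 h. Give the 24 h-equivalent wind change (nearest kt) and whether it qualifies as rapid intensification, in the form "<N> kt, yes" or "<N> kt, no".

V₁: ΔP = 43, V ≈ 6.93 × 43^0.65 ≈ 79.89 kt.
V₂: ΔP = 65, V ≈ 6.93 × 65^0.65 ≈ 104.50 kt.
ΔV over 30 h = 24.61 kt → 24 h equivalent = 24.61 × 24/30 ≈ 19.69 kt.
20 kt < 30 kt ⇒ not rapid intensification.

20 kt, no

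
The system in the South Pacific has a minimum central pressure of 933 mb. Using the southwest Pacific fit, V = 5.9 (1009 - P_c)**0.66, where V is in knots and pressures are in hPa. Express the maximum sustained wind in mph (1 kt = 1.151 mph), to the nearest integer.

118 mph

ΔP = 1009 − 933 = 76 mb.
V ≈ 5.9 × 76^0.66 = 5.9 × 17.432 ≈ 102.846 kt.
102.846 × 1.151 ≈ 118.38 mph → 118 mph.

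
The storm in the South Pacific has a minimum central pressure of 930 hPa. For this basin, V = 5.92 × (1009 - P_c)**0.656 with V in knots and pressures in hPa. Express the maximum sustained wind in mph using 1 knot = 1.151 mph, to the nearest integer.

120 mph

ΔP = 1009 − 930 = 79 hPa.
V ≈ 5.92 × 79^0.656 = 5.92 × 17.573 ≈ 104.032 kt.
104.032 × 1.151 ≈ 119.74 mph → 120 mph.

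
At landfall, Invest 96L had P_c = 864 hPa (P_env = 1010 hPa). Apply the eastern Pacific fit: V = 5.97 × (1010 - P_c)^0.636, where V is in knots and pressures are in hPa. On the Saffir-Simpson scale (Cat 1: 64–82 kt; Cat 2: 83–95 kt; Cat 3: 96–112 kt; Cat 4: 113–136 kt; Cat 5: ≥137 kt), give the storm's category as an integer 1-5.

5

ΔP = 1010 − 864 = 146 hPa.
V ≈ 5.97 × 146^0.636 = 5.97 × 23.80 ≈ 142 kt.
142 kt falls in the Category 5 band.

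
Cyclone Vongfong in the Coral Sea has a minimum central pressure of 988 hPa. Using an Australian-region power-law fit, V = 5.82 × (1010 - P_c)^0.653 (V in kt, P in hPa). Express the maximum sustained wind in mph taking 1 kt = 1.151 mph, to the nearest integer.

50 mph

ΔP = 1010 − 988 = 22 hPa.
V ≈ 5.82 × 22^0.653 = 5.82 × 7.527 ≈ 43.805 kt.
43.805 × 1.151 ≈ 50.42 mph → 50 mph.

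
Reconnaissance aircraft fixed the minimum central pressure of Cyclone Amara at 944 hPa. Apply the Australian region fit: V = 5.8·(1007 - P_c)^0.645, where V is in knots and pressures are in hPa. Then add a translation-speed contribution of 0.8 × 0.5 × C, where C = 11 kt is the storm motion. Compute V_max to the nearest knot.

88 kt

ΔP = 1007 − 944 = 63 hPa.
63^0.645 ≈ 14.474.
V ≈ 5.8 × 14.474 ≈ 83.9 kt.
Translation term: 0.8 × 0.5 × 11 = 4.4 kt.
Corrected V ≈ 88.3 kt → 88 kt.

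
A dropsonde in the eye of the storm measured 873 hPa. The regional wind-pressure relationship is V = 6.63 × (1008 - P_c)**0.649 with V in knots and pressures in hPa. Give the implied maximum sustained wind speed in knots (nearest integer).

ΔP = 1008 − 873 = 135 hPa.
135^0.649 ≈ 24.132.
V ≈ 6.63 × 24.132 ≈ 160.0 kt.

160 kt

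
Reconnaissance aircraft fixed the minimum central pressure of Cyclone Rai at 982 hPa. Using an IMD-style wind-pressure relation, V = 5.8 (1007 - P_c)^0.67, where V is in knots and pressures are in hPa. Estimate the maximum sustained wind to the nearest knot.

ΔP = 1007 − 982 = 25 hPa.
25^0.67 ≈ 8.642.
V ≈ 5.8 × 8.642 ≈ 50.1 kt.

50 kt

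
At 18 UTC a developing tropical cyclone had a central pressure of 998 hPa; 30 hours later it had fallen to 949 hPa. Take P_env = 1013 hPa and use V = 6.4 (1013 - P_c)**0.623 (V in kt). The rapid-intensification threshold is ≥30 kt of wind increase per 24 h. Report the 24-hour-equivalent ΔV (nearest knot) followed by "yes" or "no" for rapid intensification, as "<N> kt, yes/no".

V₁: ΔP = 15, V ≈ 6.4 × 15^0.623 ≈ 34.58 kt.
V₂: ΔP = 64, V ≈ 6.4 × 64^0.623 ≈ 85.39 kt.
ΔV over 30 h = 50.81 kt → 24 h equivalent = 50.81 × 24/30 ≈ 40.65 kt.
41 kt ≥ 30 kt ⇒ rapid intensification.

41 kt, yes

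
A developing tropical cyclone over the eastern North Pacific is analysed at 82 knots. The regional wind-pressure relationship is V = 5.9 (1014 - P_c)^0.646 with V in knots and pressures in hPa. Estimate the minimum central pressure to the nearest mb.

ΔP = (V / 5.9)^(1/0.646) = (82/5.9)^1.548.
82/5.9 = 13.898; 13.898^1.548 ≈ 58.79 mb.
P_c = 1014 − 58.79 = 955.21 ≈ 955 mb.

955 mb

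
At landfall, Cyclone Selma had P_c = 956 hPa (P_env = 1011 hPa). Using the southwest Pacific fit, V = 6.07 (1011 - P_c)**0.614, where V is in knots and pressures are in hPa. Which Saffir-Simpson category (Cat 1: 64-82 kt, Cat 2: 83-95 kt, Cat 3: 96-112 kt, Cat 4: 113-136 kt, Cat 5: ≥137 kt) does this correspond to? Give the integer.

ΔP = 1011 − 956 = 55 hPa.
V ≈ 6.07 × 55^0.614 = 6.07 × 11.71 ≈ 71 kt.
71 kt falls in the Category 1 band.

1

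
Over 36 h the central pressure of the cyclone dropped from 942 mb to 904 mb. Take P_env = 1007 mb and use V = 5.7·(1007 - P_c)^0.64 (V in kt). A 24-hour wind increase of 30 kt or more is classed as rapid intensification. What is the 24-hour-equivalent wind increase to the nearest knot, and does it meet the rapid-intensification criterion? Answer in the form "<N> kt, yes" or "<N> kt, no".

V₁: ΔP = 65, V ≈ 5.7 × 65^0.64 ≈ 82.44 kt.
V₂: ΔP = 103, V ≈ 5.7 × 103^0.64 ≈ 110.69 kt.
ΔV over 36 h = 28.25 kt → 24 h equivalent = 28.25 × 24/36 ≈ 18.83 kt.
19 kt < 30 kt ⇒ not rapid intensification.

19 kt, no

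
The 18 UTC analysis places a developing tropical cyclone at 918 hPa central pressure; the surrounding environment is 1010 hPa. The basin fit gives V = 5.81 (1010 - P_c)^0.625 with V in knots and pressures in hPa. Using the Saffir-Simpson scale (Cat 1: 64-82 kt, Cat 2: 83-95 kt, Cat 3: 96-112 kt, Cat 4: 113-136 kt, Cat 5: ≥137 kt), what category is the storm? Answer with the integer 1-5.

3

ΔP = 1010 − 918 = 92 hPa.
V ≈ 5.81 × 92^0.625 = 5.81 × 16.88 ≈ 98 kt.
98 kt falls in the Category 3 band.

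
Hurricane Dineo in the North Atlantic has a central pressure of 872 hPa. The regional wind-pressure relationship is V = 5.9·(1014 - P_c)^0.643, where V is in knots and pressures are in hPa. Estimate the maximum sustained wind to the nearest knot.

143 kt

ΔP = 1014 − 872 = 142 hPa.
142^0.643 ≈ 24.206.
V ≈ 5.9 × 24.206 ≈ 142.8 kt.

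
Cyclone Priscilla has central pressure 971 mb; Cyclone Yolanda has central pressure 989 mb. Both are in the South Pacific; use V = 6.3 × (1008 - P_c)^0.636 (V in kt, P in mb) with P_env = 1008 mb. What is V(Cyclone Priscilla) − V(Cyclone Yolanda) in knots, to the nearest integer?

22 kt

Cyclone Priscilla: ΔP = 37; V ≈ 6.3 × 37^0.636 ≈ 62.62 kt.
Cyclone Yolanda: ΔP = 19; V ≈ 6.3 × 19^0.636 ≈ 40.99 kt.
Difference ≈ 62.62 − 40.99 = 21.63 → 22 kt.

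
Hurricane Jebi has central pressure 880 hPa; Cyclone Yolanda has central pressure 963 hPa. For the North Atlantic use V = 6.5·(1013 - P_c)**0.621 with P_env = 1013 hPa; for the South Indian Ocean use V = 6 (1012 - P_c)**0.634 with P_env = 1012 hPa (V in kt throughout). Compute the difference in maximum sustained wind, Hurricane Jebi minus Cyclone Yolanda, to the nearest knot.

65 kt

Hurricane Jebi: ΔP = 133; V ≈ 6.5 × 133^0.621 ≈ 135.46 kt.
Cyclone Yolanda: ΔP = 49; V ≈ 6 × 49^0.634 ≈ 70.75 kt.
Difference ≈ 135.46 − 70.75 = 64.71 → 65 kt.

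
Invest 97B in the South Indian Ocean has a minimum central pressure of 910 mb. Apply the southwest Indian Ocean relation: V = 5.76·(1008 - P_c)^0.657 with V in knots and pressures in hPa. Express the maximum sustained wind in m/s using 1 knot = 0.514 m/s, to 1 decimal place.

ΔP = 1008 − 910 = 98 mb.
V ≈ 5.76 × 98^0.657 = 5.76 × 20.335 ≈ 117.127 kt.
117.127 × 0.514 ≈ 60.20 m/s → 60.2 m/s.

60.2 m/s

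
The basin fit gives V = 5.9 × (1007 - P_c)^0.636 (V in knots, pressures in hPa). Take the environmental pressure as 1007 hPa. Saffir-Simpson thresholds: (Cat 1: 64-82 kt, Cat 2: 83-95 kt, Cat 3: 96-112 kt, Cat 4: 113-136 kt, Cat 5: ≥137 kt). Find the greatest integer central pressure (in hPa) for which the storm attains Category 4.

903 hPa

Category 4 begins at V = 113 kt.
Required ΔP = (113/5.9)^(1/0.636) = 19.153^1.572 ≈ 103.77 hPa.
P_c ≤ 1007 − 103.77 = 903.23, so the highest integer P_c is 903 hPa.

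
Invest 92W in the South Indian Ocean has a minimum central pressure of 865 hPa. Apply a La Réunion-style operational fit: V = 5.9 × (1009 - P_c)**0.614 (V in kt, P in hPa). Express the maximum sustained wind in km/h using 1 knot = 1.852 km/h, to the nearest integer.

231 km/h

ΔP = 1009 − 865 = 144 hPa.
V ≈ 5.9 × 144^0.614 = 5.9 × 21.146 ≈ 124.763 kt.
124.763 × 1.852 ≈ 231.06 km/h → 231 km/h.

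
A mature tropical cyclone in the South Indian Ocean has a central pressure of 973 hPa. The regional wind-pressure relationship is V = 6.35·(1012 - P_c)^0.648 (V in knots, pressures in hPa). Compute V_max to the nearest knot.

ΔP = 1012 − 973 = 39 hPa.
39^0.648 ≈ 10.740.
V ≈ 6.35 × 10.740 ≈ 68.2 kt.

68 kt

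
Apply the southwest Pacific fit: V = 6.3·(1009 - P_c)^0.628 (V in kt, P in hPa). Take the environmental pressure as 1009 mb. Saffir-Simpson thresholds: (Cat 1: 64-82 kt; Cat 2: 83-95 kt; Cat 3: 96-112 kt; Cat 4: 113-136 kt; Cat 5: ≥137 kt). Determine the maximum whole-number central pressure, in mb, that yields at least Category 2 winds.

948 mb

Category 2 begins at V = 83 kt.
Required ΔP = (83/6.3)^(1/0.628) = 13.175^1.592 ≈ 60.68 mb.
P_c ≤ 1009 − 60.68 = 948.32, so the highest integer P_c is 948 mb.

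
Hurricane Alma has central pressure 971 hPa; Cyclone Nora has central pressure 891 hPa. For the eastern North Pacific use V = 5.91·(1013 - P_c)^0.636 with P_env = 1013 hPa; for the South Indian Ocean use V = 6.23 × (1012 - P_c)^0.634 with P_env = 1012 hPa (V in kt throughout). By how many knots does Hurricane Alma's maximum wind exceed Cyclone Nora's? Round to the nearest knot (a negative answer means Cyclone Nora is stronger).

-67 kt

Hurricane Alma: ΔP = 42; V ≈ 5.91 × 42^0.636 ≈ 63.68 kt.
Cyclone Nora: ΔP = 121; V ≈ 6.23 × 121^0.634 ≈ 130.31 kt.
Difference ≈ 63.68 − 130.31 = -66.63 → -67 kt.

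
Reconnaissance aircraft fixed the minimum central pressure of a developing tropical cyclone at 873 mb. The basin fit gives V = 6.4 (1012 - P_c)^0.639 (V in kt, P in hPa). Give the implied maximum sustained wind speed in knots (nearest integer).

ΔP = 1012 − 873 = 139 mb.
139^0.639 ≈ 23.409.
V ≈ 6.4 × 23.409 ≈ 149.8 kt.

150 kt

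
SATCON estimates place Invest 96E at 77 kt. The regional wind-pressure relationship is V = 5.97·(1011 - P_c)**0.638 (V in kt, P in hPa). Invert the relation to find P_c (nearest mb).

ΔP = (V / 5.97)^(1/0.638) = (77/5.97)^1.567.
77/5.97 = 12.898; 12.898^1.567 ≈ 55.03 mb.
P_c = 1011 − 55.03 = 955.97 ≈ 956 mb.

956 mb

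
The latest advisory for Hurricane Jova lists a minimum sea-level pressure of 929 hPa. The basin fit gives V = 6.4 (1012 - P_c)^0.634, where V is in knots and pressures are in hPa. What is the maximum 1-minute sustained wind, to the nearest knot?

ΔP = 1012 − 929 = 83 hPa.
83^0.634 ≈ 16.470.
V ≈ 6.4 × 16.470 ≈ 105.4 kt.

105 kt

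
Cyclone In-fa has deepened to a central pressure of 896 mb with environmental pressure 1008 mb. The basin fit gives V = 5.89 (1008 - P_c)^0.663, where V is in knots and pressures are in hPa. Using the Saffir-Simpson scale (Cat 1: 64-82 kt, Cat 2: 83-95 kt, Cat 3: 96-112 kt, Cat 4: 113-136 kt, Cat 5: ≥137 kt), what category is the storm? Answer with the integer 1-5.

4

ΔP = 1008 − 896 = 112 mb.
V ≈ 5.89 × 112^0.663 = 5.89 × 22.84 ≈ 135 kt.
135 kt falls in the Category 4 band.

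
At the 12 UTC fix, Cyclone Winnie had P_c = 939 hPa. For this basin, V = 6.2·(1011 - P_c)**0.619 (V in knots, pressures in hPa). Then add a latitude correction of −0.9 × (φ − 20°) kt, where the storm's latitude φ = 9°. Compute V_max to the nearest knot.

97 kt

ΔP = 1011 − 939 = 72 hPa.
72^0.619 ≈ 14.115.
V ≈ 6.2 × 14.115 ≈ 87.5 kt.
Latitude correction: −0.9 × (9 − 20) = 9.9 kt.
Corrected V ≈ 97.4 kt → 97 kt.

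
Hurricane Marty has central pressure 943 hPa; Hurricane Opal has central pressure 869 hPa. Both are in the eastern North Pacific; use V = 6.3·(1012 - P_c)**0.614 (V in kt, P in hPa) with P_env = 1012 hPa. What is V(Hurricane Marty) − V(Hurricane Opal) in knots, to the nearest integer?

-48 kt

Hurricane Marty: ΔP = 69; V ≈ 6.3 × 69^0.614 ≈ 84.80 kt.
Hurricane Opal: ΔP = 143; V ≈ 6.3 × 143^0.614 ≈ 132.65 kt.
Difference ≈ 84.80 − 132.65 = -47.85 → -48 kt.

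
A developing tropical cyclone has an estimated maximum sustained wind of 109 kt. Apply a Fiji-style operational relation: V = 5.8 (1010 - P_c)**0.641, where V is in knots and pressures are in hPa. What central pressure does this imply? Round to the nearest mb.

ΔP = (V / 5.8)^(1/0.641) = (109/5.8)^1.560.
109/5.8 = 18.793; 18.793^1.560 ≈ 97.17 mb.
P_c = 1010 − 97.17 = 912.83 ≈ 913 mb.

913 mb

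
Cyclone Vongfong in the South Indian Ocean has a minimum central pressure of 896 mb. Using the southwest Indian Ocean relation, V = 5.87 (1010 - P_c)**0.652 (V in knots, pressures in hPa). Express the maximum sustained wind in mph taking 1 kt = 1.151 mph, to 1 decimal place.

148.2 mph

ΔP = 1010 − 896 = 114 mb.
V ≈ 5.87 × 114^0.652 = 5.87 × 21.933 ≈ 128.748 kt.
128.748 × 1.151 ≈ 148.19 mph → 148.2 mph.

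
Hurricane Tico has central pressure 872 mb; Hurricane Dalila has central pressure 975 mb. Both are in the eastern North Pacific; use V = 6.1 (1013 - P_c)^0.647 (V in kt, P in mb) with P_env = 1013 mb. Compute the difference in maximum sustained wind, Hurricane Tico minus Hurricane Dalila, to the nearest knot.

86 kt

Hurricane Tico: ΔP = 141; V ≈ 6.1 × 141^0.647 ≈ 149.93 kt.
Hurricane Dalila: ΔP = 38; V ≈ 6.1 × 38^0.647 ≈ 64.19 kt.
Difference ≈ 149.93 − 64.19 = 85.74 → 86 kt.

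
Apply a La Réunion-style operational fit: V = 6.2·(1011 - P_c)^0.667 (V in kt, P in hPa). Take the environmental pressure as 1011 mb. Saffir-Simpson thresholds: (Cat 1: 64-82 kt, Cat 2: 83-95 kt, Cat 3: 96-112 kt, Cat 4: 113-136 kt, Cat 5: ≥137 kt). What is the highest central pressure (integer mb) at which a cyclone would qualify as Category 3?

950 mb

Category 3 begins at V = 96 kt.
Required ΔP = (96/6.2)^(1/0.667) = 15.484^1.499 ≈ 60.80 mb.
P_c ≤ 1011 − 60.80 = 950.20, so the highest integer P_c is 950 mb.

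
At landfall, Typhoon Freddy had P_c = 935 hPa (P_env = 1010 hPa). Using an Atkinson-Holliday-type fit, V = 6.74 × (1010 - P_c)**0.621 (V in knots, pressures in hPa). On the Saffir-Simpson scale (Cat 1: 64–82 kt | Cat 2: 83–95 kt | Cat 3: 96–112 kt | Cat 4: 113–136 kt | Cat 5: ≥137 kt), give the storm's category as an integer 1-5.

ΔP = 1010 − 935 = 75 hPa.
V ≈ 6.74 × 75^0.621 = 6.74 × 14.60 ≈ 98 kt.
98 kt falls in the Category 3 band.

3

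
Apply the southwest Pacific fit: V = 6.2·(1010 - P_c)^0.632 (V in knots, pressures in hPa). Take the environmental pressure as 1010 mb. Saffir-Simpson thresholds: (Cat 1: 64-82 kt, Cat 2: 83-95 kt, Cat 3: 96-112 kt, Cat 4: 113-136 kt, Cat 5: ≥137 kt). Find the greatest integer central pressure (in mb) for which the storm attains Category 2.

949 mb

Category 2 begins at V = 83 kt.
Required ΔP = (83/6.2)^(1/0.632) = 13.387^1.582 ≈ 60.64 mb.
P_c ≤ 1010 − 60.64 = 949.36, so the highest integer P_c is 949 mb.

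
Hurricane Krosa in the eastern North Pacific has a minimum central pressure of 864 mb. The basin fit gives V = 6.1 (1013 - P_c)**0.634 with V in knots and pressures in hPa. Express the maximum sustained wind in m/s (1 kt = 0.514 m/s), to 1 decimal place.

ΔP = 1013 − 864 = 149 mb.
V ≈ 6.1 × 149^0.634 = 6.1 × 23.867 ≈ 145.589 kt.
145.589 × 0.514 ≈ 74.83 m/s → 74.8 m/s.

74.8 m/s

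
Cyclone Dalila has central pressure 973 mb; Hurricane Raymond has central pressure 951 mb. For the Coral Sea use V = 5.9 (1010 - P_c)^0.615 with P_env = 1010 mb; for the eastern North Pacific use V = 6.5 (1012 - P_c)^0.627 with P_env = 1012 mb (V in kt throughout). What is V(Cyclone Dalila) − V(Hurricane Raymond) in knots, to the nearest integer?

Cyclone Dalila: ΔP = 37; V ≈ 5.9 × 37^0.615 ≈ 54.36 kt.
Hurricane Raymond: ΔP = 61; V ≈ 6.5 × 61^0.627 ≈ 85.57 kt.
Difference ≈ 54.36 − 85.57 = -31.21 → -31 kt.

-31 kt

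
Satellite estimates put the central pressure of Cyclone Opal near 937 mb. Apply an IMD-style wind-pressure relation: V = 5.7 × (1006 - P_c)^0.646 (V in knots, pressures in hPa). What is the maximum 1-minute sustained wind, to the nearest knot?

88 kt

ΔP = 1006 − 937 = 69 mb.
69^0.646 ≈ 15.413.
V ≈ 5.7 × 15.413 ≈ 87.9 kt.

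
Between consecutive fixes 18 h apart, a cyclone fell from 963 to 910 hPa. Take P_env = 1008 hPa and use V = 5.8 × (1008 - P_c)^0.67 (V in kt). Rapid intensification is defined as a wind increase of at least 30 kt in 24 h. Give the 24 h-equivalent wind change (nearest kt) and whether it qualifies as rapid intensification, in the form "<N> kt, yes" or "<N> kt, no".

V₁: ΔP = 45, V ≈ 5.8 × 45^0.67 ≈ 74.32 kt.
V₂: ΔP = 98, V ≈ 5.8 × 98^0.67 ≈ 125.18 kt.
ΔV over 18 h = 50.86 kt → 24 h equivalent = 50.86 × 24/18 ≈ 67.81 kt.
68 kt ≥ 30 kt ⇒ rapid intensification.

68 kt, yes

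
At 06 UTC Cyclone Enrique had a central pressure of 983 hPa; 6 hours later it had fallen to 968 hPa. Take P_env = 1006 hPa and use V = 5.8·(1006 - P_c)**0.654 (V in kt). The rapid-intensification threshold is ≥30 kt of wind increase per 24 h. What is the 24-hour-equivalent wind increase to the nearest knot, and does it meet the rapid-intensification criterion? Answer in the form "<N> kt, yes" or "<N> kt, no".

70 kt, yes

V₁: ΔP = 23, V ≈ 5.8 × 23^0.654 ≈ 45.08 kt.
V₂: ΔP = 38, V ≈ 5.8 × 38^0.654 ≈ 62.60 kt.
ΔV over 6 h = 17.52 kt → 24 h equivalent = 17.52 × 24/6 ≈ 70.08 kt.
70 kt ≥ 30 kt ⇒ rapid intensification.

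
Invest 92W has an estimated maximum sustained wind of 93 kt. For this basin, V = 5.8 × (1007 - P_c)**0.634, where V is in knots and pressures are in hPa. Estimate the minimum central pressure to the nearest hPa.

927 hPa

ΔP = (V / 5.8)^(1/0.634) = (93/5.8)^1.577.
93/5.8 = 16.034; 16.034^1.577 ≈ 79.56 hPa.
P_c = 1007 − 79.56 = 927.44 ≈ 927 hPa.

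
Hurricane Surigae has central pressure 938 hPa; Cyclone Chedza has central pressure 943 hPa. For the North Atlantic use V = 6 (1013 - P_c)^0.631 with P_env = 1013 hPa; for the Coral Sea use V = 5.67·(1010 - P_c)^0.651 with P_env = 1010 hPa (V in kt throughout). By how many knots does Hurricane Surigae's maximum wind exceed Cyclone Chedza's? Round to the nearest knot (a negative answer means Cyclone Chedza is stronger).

Hurricane Surigae: ΔP = 75; V ≈ 6 × 75^0.631 ≈ 91.48 kt.
Cyclone Chedza: ΔP = 67; V ≈ 5.67 × 67^0.651 ≈ 87.57 kt.
Difference ≈ 91.48 − 87.57 = 3.91 → 4 kt.

4 kt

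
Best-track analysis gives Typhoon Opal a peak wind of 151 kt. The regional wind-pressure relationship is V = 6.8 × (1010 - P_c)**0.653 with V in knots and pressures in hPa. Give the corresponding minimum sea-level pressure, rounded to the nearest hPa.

895 hPa

ΔP = (V / 6.8)^(1/0.653) = (151/6.8)^1.531.
151/6.8 = 22.206; 22.206^1.531 ≈ 115.34 hPa.
P_c = 1010 − 115.34 = 894.66 ≈ 895 hPa.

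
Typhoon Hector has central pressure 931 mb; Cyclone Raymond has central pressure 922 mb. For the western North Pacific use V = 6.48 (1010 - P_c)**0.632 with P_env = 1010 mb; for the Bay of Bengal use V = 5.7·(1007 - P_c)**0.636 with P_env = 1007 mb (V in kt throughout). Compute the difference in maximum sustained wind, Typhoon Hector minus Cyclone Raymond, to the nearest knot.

6 kt

Typhoon Hector: ΔP = 79; V ≈ 6.48 × 79^0.632 ≈ 102.54 kt.
Cyclone Raymond: ΔP = 85; V ≈ 5.7 × 85^0.636 ≈ 96.16 kt.
Difference ≈ 102.54 − 96.16 = 6.38 → 6 kt.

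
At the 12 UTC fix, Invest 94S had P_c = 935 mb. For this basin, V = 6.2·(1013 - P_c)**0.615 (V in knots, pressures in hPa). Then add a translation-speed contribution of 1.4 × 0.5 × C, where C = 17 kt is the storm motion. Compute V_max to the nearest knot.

ΔP = 1013 − 935 = 78 mb.
78^0.615 ≈ 14.576.
V ≈ 6.2 × 14.576 ≈ 90.4 kt.
Translation term: 1.4 × 0.5 × 17 = 11.9 kt.
Corrected V ≈ 102.3 kt → 102 kt.

102 kt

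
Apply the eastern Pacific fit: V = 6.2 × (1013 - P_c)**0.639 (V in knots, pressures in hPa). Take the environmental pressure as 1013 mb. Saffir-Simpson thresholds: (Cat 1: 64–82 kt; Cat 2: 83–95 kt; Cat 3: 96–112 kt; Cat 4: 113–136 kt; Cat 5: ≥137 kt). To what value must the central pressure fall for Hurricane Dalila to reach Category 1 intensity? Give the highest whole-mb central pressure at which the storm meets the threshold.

Category 1 begins at V = 64 kt.
Required ΔP = (64/6.2)^(1/0.639) = 10.323^1.565 ≈ 38.59 mb.
P_c ≤ 1013 − 38.59 = 974.41, so the highest integer P_c is 974 mb.

974 mb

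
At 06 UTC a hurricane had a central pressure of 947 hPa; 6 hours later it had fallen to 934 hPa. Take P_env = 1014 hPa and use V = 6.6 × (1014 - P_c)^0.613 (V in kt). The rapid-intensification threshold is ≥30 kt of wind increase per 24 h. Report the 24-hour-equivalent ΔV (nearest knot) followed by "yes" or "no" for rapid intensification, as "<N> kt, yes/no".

V₁: ΔP = 67, V ≈ 6.6 × 67^0.613 ≈ 86.88 kt.
V₂: ΔP = 80, V ≈ 6.6 × 80^0.613 ≈ 96.86 kt.
ΔV over 6 h = 9.98 kt → 24 h equivalent = 9.98 × 24/6 ≈ 39.92 kt.
40 kt ≥ 30 kt ⇒ rapid intensification.

40 kt, yes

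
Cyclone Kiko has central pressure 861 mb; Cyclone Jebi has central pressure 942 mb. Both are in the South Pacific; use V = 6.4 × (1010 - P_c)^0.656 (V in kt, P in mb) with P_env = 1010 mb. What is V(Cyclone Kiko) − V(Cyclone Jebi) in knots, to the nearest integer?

Cyclone Kiko: ΔP = 149; V ≈ 6.4 × 149^0.656 ≈ 170.53 kt.
Cyclone Jebi: ΔP = 68; V ≈ 6.4 × 68^0.656 ≈ 101.93 kt.
Difference ≈ 170.53 − 101.93 = 68.60 → 69 kt.

69 kt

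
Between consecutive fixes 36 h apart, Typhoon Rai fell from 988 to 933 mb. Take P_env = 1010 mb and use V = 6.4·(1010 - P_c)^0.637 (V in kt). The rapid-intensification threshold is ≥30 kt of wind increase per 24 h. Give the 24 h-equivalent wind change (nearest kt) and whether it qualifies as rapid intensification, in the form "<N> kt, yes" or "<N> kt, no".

37 kt, yes

V₁: ΔP = 22, V ≈ 6.4 × 22^0.637 ≈ 45.85 kt.
V₂: ΔP = 77, V ≈ 6.4 × 77^0.637 ≈ 101.83 kt.
ΔV over 36 h = 55.98 kt → 24 h equivalent = 55.98 × 24/36 ≈ 37.32 kt.
37 kt ≥ 30 kt ⇒ rapid intensification.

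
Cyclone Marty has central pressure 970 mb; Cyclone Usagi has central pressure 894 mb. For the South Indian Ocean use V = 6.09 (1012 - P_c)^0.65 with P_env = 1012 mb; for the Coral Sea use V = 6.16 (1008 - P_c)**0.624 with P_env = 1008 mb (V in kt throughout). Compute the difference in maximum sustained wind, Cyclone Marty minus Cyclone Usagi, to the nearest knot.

-49 kt

Cyclone Marty: ΔP = 42; V ≈ 6.09 × 42^0.65 ≈ 69.14 kt.
Cyclone Usagi: ΔP = 114; V ≈ 6.16 × 114^0.624 ≈ 118.33 kt.
Difference ≈ 69.14 − 118.33 = -49.19 → -49 kt.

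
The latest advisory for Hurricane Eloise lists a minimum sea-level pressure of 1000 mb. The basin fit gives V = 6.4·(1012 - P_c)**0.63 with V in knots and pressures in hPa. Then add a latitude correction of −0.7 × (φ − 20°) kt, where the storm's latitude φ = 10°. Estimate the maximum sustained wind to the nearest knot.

38 kt

ΔP = 1012 − 1000 = 12 mb.
12^0.63 ≈ 4.785.
V ≈ 6.4 × 4.785 ≈ 30.6 kt.
Latitude correction: −0.7 × (10 − 20) = 7 kt.
Corrected V ≈ 37.6 kt → 38 kt.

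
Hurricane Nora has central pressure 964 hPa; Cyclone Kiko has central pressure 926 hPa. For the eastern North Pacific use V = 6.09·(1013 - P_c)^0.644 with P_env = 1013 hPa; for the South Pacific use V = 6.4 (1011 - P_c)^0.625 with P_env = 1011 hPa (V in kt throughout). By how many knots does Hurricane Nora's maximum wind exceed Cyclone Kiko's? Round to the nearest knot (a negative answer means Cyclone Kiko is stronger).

Hurricane Nora: ΔP = 49; V ≈ 6.09 × 49^0.644 ≈ 74.66 kt.
Cyclone Kiko: ΔP = 85; V ≈ 6.4 × 85^0.625 ≈ 102.82 kt.
Difference ≈ 74.66 − 102.82 = -28.16 → -28 kt.

-28 kt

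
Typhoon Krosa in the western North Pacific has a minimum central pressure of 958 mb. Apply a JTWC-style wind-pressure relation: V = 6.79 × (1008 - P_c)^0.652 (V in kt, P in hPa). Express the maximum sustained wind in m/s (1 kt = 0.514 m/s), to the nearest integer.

ΔP = 1008 − 958 = 50 mb.
V ≈ 6.79 × 50^0.652 = 6.79 × 12.815 ≈ 87.016 kt.
87.016 × 0.514 ≈ 44.73 m/s → 45 m/s.

45 m/s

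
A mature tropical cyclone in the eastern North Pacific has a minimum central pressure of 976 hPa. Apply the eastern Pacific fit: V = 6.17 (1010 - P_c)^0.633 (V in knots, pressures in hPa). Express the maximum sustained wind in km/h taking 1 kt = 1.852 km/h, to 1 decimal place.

106.5 km/h

ΔP = 1010 − 976 = 34 hPa.
V ≈ 6.17 × 34^0.633 = 6.17 × 9.320 ≈ 57.506 kt.
57.506 × 1.852 ≈ 106.50 km/h → 106.5 km/h.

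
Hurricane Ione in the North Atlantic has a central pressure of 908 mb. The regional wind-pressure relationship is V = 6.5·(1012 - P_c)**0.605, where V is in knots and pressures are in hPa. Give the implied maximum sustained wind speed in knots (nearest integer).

108 kt

ΔP = 1012 − 908 = 104 mb.
104^0.605 ≈ 16.608.
V ≈ 6.5 × 16.608 ≈ 107.9 kt.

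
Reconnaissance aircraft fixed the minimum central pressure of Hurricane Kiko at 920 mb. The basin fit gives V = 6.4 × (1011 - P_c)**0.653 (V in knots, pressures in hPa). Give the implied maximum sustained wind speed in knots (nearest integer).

122 kt

ΔP = 1011 − 920 = 91 mb.
91^0.653 ≈ 19.022.
V ≈ 6.4 × 19.022 ≈ 121.7 kt.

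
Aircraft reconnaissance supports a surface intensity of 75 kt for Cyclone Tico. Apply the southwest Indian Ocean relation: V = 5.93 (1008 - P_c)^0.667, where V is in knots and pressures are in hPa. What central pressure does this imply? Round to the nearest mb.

963 mb

ΔP = (V / 5.93)^(1/0.667) = (75/5.93)^1.499.
75/5.93 = 12.648; 12.648^1.499 ≈ 44.89 mb.
P_c = 1008 − 44.89 = 963.11 ≈ 963 mb.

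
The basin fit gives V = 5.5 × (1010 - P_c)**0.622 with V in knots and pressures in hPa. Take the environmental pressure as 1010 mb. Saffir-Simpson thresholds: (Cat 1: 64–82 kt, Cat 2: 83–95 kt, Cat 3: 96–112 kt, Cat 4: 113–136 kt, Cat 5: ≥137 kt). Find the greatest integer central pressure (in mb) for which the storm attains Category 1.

Category 1 begins at V = 64 kt.
Required ΔP = (64/5.5)^(1/0.622) = 11.636^1.608 ≈ 51.71 mb.
P_c ≤ 1010 − 51.71 = 958.29, so the highest integer P_c is 958 mb.

958 mb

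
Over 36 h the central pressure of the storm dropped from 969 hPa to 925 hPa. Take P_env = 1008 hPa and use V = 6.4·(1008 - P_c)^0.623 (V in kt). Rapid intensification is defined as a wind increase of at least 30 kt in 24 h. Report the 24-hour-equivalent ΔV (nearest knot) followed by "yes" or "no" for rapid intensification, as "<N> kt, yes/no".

V₁: ΔP = 39, V ≈ 6.4 × 39^0.623 ≈ 62.72 kt.
V₂: ΔP = 83, V ≈ 6.4 × 83^0.623 ≈ 100.41 kt.
ΔV over 36 h = 37.69 kt → 24 h equivalent = 37.69 × 24/36 ≈ 25.13 kt.
25 kt < 30 kt ⇒ not rapid intensification.

25 kt, no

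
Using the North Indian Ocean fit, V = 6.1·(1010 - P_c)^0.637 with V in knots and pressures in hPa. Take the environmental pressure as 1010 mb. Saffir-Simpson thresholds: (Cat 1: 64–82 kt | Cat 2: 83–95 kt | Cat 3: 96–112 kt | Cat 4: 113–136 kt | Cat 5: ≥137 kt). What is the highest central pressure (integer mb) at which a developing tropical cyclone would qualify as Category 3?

934 mb

Category 3 begins at V = 96 kt.
Required ΔP = (96/6.1)^(1/0.637) = 15.738^1.570 ≈ 75.69 mb.
P_c ≤ 1010 − 75.69 = 934.31, so the highest integer P_c is 934 mb.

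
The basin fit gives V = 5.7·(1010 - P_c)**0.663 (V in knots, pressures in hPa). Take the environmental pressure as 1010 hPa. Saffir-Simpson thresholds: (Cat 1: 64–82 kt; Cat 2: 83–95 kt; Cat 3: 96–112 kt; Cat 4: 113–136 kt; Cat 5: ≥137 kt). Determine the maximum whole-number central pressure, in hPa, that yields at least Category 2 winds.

Category 2 begins at V = 83 kt.
Required ΔP = (83/5.7)^(1/0.663) = 14.561^1.508 ≈ 56.81 hPa.
P_c ≤ 1010 − 56.81 = 953.19, so the highest integer P_c is 953 hPa.

953 hPa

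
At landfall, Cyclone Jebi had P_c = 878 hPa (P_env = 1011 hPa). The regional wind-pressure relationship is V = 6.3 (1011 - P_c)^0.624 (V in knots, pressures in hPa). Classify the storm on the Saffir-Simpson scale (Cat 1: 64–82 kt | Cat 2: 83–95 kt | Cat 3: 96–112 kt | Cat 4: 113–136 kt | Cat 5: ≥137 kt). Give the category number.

ΔP = 1011 − 878 = 133 hPa.
V ≈ 6.3 × 133^0.624 = 6.3 × 21.15 ≈ 133 kt.
133 kt falls in the Category 4 band.

4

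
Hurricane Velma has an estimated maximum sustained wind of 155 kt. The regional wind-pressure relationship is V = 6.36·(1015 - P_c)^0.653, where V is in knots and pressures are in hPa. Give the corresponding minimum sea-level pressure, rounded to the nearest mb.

882 mb

ΔP = (V / 6.36)^(1/0.653) = (155/6.36)^1.531.
155/6.36 = 24.371; 24.371^1.531 ≈ 133.00 mb.
P_c = 1015 − 133.00 = 882.00 ≈ 882 mb.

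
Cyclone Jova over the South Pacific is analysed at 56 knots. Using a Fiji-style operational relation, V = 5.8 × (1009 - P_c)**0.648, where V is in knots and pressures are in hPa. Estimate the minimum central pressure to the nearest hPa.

976 hPa

ΔP = (V / 5.8)^(1/0.648) = (56/5.8)^1.543.
56/5.8 = 9.655; 9.655^1.543 ≈ 33.09 hPa.
P_c = 1009 − 33.09 = 975.91 ≈ 976 hPa.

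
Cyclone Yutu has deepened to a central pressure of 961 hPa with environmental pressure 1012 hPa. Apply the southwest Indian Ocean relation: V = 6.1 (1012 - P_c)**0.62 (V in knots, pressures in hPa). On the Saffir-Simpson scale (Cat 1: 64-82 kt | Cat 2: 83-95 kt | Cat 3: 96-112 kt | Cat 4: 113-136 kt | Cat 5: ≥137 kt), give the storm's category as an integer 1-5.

1

ΔP = 1012 − 961 = 51 hPa.
V ≈ 6.1 × 51^0.62 = 6.1 × 11.45 ≈ 70 kt.
70 kt falls in the Category 1 band.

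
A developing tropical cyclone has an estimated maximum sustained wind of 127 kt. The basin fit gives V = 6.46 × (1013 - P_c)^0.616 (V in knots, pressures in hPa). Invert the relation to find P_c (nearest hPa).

ΔP = (V / 6.46)^(1/0.616) = (127/6.46)^1.623.
127/6.46 = 19.659; 19.659^1.623 ≈ 125.88 hPa.
P_c = 1013 − 125.88 = 887.12 ≈ 887 hPa.

887 hPa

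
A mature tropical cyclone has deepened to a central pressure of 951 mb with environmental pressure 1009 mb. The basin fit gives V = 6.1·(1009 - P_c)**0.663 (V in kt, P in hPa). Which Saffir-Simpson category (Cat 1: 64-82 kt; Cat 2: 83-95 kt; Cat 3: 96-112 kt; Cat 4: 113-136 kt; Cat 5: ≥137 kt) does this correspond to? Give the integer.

2

ΔP = 1009 − 951 = 58 mb.
V ≈ 6.1 × 58^0.663 = 6.1 × 14.76 ≈ 90 kt.
90 kt falls in the Category 2 band.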